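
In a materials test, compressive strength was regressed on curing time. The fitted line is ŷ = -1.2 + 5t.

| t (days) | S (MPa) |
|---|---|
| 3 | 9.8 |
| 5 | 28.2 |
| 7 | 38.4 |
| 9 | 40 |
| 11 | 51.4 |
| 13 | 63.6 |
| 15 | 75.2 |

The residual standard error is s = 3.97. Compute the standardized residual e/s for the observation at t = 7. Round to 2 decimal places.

1.16

ŷ = -1.2 + 5·7 = 33.8
e = 38.4 − 33.8 = 4.6
e/s = 4.6 / 3.97 = 1.16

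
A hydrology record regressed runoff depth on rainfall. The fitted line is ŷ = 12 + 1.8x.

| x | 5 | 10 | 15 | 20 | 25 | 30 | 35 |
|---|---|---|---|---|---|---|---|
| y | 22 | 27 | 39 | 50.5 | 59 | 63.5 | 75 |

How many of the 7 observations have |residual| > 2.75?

1

x=5: ŷ = 12 + 1.8·5 = 21; r = 22 − 21 = 1
x=10: ŷ = 12 + 1.8·10 = 30; r = 27 − 30 = -3
x=15: ŷ = 12 + 1.8·15 = 39; r = 39 − 39 = 0
x=20: ŷ = 12 + 1.8·20 = 48; r = 50.5 − 48 = 2.5
x=25: ŷ = 12 + 1.8·25 = 57; r = 59 − 57 = 2
x=30: ŷ = 12 + 1.8·30 = 66; r = 63.5 − 66 = -2.5
x=35: ŷ = 12 + 1.8·35 = 75; r = 75 − 75 = 0
|r| > 2.75: x=10 (|r|=3) → 1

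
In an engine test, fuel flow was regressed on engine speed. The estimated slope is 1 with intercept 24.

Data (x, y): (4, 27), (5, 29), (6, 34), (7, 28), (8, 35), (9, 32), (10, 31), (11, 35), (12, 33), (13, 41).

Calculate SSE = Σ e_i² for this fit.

SSE = 70

x=4: ŷ = 24 + 4 = 28; e = 27 − 28 = -1
x=5: ŷ = 24 + 5 = 29; e = 29 − 29 = 0
x=6: ŷ = 24 + 6 = 30; e = 34 − 30 = 4
x=7: ŷ = 24 + 7 = 31; e = 28 − 31 = -3
x=8: ŷ = 24 + 8 = 32; e = 35 − 32 = 3
x=9: ŷ = 24 + 9 = 33; e = 32 − 33 = -1
x=10: ŷ = 24 + 10 = 34; e = 31 − 34 = -3
x=11: ŷ = 24 + 11 = 35; e = 35 − 35 = 0
x=12: ŷ = 24 + 12 = 36; e = 33 − 36 = -3
x=13: ŷ = 24 + 13 = 37; e = 41 − 37 = 4
SSE = 1 + 0 + 16 + 9 + 9 + 1 + 9 + 0 + 9 + 16 = 70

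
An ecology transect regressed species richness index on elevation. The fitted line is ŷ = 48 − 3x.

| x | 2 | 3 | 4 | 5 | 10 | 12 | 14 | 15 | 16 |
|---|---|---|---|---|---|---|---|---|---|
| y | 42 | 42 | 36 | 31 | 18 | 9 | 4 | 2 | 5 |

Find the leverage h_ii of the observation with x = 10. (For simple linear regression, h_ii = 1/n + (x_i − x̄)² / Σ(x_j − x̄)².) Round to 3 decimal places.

x̄ = (2 + 3 + 4 + 5 + 10 + 12 + 14 + 15 + 16)/9 = 9
Σ(x − x̄)² = 49 + 36 + 25 + 16 + 1 + 9 + 25 + 36 + 49 = 246
h = 1/9 + (1)²/246 = 0.111111 + 0.00406504 = 0.115

h = 0.115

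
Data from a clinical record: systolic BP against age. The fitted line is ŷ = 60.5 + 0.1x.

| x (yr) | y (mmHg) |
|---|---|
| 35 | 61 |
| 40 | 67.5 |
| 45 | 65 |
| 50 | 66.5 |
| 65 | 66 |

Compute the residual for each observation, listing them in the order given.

-3, 3, 0, 1, -1

x=35: ŷ = 60.5 + 0.1·35 = 64; e = 61 − 64 = -3
x=40: ŷ = 60.5 + 0.1·40 = 64.5; e = 67.5 − 64.5 = 3
x=45: ŷ = 60.5 + 0.1·45 = 65; e = 65 − 65 = 0
x=50: ŷ = 60.5 + 0.1·50 = 65.5; e = 66.5 − 65.5 = 1
x=65: ŷ = 60.5 + 0.1·65 = 67; e = 66 − 67 = -1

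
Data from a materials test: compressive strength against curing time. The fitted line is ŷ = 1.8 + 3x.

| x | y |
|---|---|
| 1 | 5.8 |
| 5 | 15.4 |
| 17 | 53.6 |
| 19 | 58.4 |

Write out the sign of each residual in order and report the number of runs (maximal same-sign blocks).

4 runs

x=1: ŷ = 1.8 + 3·1 = 4.8; e = 5.8 − 4.8 = 1
x=5: ŷ = 1.8 + 3·5 = 16.8; e = 15.4 − 16.8 = -1.4
x=17: ŷ = 1.8 + 3·17 = 52.8; e = 53.6 − 52.8 = 0.8
x=19: ŷ = 1.8 + 3·19 = 58.8; e = 58.4 − 58.8 = -0.4
Signs: + − + −
Runs: +×1, −×1, +×1, −×1 → 4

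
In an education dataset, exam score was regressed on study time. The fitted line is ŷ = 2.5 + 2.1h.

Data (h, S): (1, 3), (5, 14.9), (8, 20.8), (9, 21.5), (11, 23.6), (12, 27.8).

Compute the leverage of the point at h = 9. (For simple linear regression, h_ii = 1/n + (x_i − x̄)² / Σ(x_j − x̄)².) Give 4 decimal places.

h = 0.1880

h̄ = (1 + 5 + 8 + 9 + 11 + 12)/6 = 7.66667
Σ(h − h̄)² = 44.4444 + 7.11111 + 0.111111 + 1.77778 + 11.1111 + 18.7778 = 83.3333
h = 1/6 + (1.33333)²/83.3333 = 0.166667 + 0.0213333 = 0.1880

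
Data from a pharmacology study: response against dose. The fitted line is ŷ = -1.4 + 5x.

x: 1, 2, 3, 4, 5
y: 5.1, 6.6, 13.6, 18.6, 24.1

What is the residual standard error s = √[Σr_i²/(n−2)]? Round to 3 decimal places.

s = 1.472

x=1: ŷ = -1.4 + 5·1 = 3.6; r = 5.1 − 3.6 = 1.5
x=2: ŷ = -1.4 + 5·2 = 8.6; r = 6.6 − 8.6 = -2
x=3: ŷ = -1.4 + 5·3 = 13.6; r = 13.6 − 13.6 = 0
x=4: ŷ = -1.4 + 5·4 = 18.6; r = 18.6 − 18.6 = 0
x=5: ŷ = -1.4 + 5·5 = 23.6; r = 24.1 − 23.6 = 0.5
SSE = 2.25 + 4 + 0 + 0 + 0.25 = 6.5
s = √(6.5/3) = √2.16667 ≈ 1.472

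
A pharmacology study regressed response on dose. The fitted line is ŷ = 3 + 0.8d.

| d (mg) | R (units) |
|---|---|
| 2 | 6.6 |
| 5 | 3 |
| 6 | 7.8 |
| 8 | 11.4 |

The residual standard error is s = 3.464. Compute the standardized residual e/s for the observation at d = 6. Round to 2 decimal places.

0.00

ŷ = 3 + 0.8·6 = 7.8
e = 7.8 − 7.8 = 0
e/s = 0 / 3.464 = 0.00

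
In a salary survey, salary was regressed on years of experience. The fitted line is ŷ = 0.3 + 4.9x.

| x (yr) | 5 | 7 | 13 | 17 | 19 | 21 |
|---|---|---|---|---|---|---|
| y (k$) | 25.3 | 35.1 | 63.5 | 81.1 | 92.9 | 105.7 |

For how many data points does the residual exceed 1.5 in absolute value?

2

x=5: ŷ = 0.3 + 4.9·5 = 24.8; e = 25.3 − 24.8 = 0.5
x=7: ŷ = 0.3 + 4.9·7 = 34.6; e = 35.1 − 34.6 = 0.5
x=13: ŷ = 0.3 + 4.9·13 = 64; e = 63.5 − 64 = -0.5
x=17: ŷ = 0.3 + 4.9·17 = 83.6; e = 81.1 − 83.6 = -2.5
x=19: ŷ = 0.3 + 4.9·19 = 93.4; e = 92.9 − 93.4 = -0.5
x=21: ŷ = 0.3 + 4.9·21 = 103.2; e = 105.7 − 103.2 = 2.5
|e| > 1.5: x=17 (|e|=2.5), x=21 (|e|=2.5) → 2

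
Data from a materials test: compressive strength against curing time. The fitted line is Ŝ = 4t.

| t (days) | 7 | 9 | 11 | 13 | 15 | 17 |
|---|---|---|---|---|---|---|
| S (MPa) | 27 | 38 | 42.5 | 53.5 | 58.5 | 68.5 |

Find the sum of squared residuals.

SSE = 12

t=7: Ŝ = 4·7 = 28; r = 27 − 28 = -1
t=9: Ŝ = 4·9 = 36; r = 38 − 36 = 2
t=11: Ŝ = 4·11 = 44; r = 42.5 − 44 = -1.5
t=13: Ŝ = 4·13 = 52; r = 53.5 − 52 = 1.5
t=15: Ŝ = 4·15 = 60; r = 58.5 − 60 = -1.5
t=17: Ŝ = 4·17 = 68; r = 68.5 − 68 = 0.5
SSE = 1 + 4 + 2.25 + 2.25 + 2.25 + 0.25 = 12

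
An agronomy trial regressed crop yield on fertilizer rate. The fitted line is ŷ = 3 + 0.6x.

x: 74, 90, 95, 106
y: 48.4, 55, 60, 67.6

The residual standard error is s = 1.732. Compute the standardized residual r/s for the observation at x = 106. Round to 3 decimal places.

ŷ = 3 + 0.6·106 = 66.6
r = 67.6 − 66.6 = 1
r/s = 1 / 1.732 = 0.577

0.577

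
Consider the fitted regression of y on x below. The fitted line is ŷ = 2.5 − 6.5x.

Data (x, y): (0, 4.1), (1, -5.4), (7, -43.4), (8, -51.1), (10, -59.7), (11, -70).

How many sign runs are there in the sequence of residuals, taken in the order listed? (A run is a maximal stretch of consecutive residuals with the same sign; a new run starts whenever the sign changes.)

4 runs

x=0: ŷ = 2.5 − 6.5·0 = 2.5; r = 4.1 − 2.5 = 1.6
x=1: ŷ = 2.5 − 6.5·1 = -4; r = -5.4 − (-4) = -1.4
x=7: ŷ = 2.5 − 6.5·7 = -43; r = -43.4 − (-43) = -0.4
x=8: ŷ = 2.5 − 6.5·8 = -49.5; r = -51.1 − (-49.5) = -1.6
x=10: ŷ = 2.5 − 6.5·10 = -62.5; r = -59.7 − (-62.5) = 2.8
x=11: ŷ = 2.5 − 6.5·11 = -69; r = -70 − (-69) = -1
Signs: + − − − + −
Runs: +×1, −×3, +×1, −×1 → 4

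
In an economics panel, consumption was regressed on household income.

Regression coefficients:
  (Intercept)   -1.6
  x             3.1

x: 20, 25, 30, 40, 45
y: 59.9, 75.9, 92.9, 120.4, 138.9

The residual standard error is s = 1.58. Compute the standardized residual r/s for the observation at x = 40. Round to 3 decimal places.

ŷ = -1.6 + 3.1·40 = 122.4
r = 120.4 − 122.4 = -2
r/s = -2 / 1.58 = -1.266

-1.266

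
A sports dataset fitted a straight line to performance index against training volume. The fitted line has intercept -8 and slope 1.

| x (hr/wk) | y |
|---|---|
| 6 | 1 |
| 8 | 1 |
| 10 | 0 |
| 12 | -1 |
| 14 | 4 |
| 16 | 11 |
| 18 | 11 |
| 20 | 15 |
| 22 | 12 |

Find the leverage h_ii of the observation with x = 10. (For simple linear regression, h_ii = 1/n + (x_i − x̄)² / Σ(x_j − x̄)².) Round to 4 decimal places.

x̄ = (6 + 8 + 10 + 12 + 14 + 16 + 18 + 20 + 22)/9 = 14
Σ(x − x̄)² = 64 + 36 + 16 + 4 + 0 + 4 + 16 + 36 + 64 = 240
h = 1/9 + (-4)²/240 = 0.111111 + 0.0666667 = 0.1778

h = 0.1778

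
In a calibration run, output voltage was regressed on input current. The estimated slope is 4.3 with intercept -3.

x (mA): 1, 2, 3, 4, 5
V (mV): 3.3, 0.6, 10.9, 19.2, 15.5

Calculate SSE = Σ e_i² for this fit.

SSE = 64

x=1: V̂ = -3 + 4.3·1 = 1.3; e = 3.3 − 1.3 = 2
x=2: V̂ = -3 + 4.3·2 = 5.6; e = 0.6 − 5.6 = -5
x=3: V̂ = -3 + 4.3·3 = 9.9; e = 10.9 − 9.9 = 1
x=4: V̂ = -3 + 4.3·4 = 14.2; e = 19.2 − 14.2 = 5
x=5: V̂ = -3 + 4.3·5 = 18.5; e = 15.5 − 18.5 = -3
SSE = 4 + 25 + 1 + 25 + 9 = 64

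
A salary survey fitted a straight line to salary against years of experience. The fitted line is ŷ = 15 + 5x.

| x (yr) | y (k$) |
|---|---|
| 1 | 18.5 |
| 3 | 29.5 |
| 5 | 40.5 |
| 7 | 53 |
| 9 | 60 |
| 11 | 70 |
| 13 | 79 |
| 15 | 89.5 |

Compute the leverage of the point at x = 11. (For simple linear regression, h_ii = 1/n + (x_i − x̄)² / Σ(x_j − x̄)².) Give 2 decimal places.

x̄ = (1 + 3 + 5 + 7 + 9 + 11 + 13 + 15)/8 = 8
Σ(x − x̄)² = 49 + 25 + 9 + 1 + 1 + 9 + 25 + 49 = 168
h = 1/8 + (3)²/168 = 0.125 + 0.0535714 = 0.18

h = 0.18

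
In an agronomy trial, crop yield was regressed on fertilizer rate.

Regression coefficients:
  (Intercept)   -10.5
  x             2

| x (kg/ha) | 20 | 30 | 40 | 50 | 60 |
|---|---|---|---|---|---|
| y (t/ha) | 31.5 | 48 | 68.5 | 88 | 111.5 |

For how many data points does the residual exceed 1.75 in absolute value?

2

x=20: ŷ = -10.5 + 2·20 = 29.5; r = 31.5 − 29.5 = 2
x=30: ŷ = -10.5 + 2·30 = 49.5; r = 48 − 49.5 = -1.5
x=40: ŷ = -10.5 + 2·40 = 69.5; r = 68.5 − 69.5 = -1
x=50: ŷ = -10.5 + 2·50 = 89.5; r = 88 − 89.5 = -1.5
x=60: ŷ = -10.5 + 2·60 = 109.5; r = 111.5 − 109.5 = 2
|r| > 1.75: x=20 (|r|=2), x=60 (|r|=2) → 2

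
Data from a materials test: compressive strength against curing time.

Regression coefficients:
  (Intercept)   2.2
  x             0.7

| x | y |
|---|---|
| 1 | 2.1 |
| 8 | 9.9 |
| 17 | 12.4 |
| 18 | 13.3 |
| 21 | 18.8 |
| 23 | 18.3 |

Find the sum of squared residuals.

x=1: ŷ = 2.2 + 0.7·1 = 2.9; e = 2.1 − 2.9 = -0.8
x=8: ŷ = 2.2 + 0.7·8 = 7.8; e = 9.9 − 7.8 = 2.1
x=17: ŷ = 2.2 + 0.7·17 = 14.1; e = 12.4 − 14.1 = -1.7
x=18: ŷ = 2.2 + 0.7·18 = 14.8; e = 13.3 − 14.8 = -1.5
x=21: ŷ = 2.2 + 0.7·21 = 16.9; e = 18.8 − 16.9 = 1.9
x=23: ŷ = 2.2 + 0.7·23 = 18.3; e = 18.3 − 18.3 = 0
SSE = 0.64 + 4.41 + 2.89 + 2.25 + 3.61 + 0 = 13.8

SSE = 13.8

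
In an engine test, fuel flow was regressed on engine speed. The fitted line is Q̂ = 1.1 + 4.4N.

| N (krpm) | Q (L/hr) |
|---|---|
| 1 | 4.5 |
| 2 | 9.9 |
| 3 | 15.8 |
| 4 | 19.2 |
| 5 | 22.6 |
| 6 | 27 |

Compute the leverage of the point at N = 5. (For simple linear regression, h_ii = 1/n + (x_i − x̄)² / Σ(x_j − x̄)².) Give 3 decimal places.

N̄ = (1 + 2 + 3 + 4 + 5 + 6)/6 = 3.5
Σ(N − N̄)² = 6.25 + 2.25 + 0.25 + 0.25 + 2.25 + 6.25 = 17.5
h = 1/6 + (1.5)²/17.5 = 0.166667 + 0.128571 = 0.295

h = 0.295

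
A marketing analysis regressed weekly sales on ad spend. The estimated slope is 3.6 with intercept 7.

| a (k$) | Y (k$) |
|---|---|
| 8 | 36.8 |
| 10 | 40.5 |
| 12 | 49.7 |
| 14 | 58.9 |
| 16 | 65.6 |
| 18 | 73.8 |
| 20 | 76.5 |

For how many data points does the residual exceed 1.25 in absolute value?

a=8: Ŷ = 7 + 3.6·8 = 35.8; r = 36.8 − 35.8 = 1
a=10: Ŷ = 7 + 3.6·10 = 43; r = 40.5 − 43 = -2.5
a=12: Ŷ = 7 + 3.6·12 = 50.2; r = 49.7 − 50.2 = -0.5
a=14: Ŷ = 7 + 3.6·14 = 57.4; r = 58.9 − 57.4 = 1.5
a=16: Ŷ = 7 + 3.6·16 = 64.6; r = 65.6 − 64.6 = 1
a=18: Ŷ = 7 + 3.6·18 = 71.8; r = 73.8 − 71.8 = 2
a=20: Ŷ = 7 + 3.6·20 = 79; r = 76.5 − 79 = -2.5
|r| > 1.25: a=10 (|r|=2.5), a=14 (|r|=1.5), a=18 (|r|=2), a=20 (|r|=2.5) → 4

4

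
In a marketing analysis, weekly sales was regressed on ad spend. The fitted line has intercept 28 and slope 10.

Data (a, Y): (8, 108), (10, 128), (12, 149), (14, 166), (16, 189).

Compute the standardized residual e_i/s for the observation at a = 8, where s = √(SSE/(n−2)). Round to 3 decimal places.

a=8: ŷ = 28 + 10·8 = 108; e = 108 − 108 = 0
a=10: ŷ = 28 + 10·10 = 128; e = 128 − 128 = 0
a=12: ŷ = 28 + 10·12 = 148; e = 149 − 148 = 1
a=14: ŷ = 28 + 10·14 = 168; e = 166 − 168 = -2
a=16: ŷ = 28 + 10·16 = 188; e = 189 − 188 = 1
SSE = 0 + 0 + 1 + 4 + 1 = 6
s = √(6/3) = 1.41421
e/s = 0 / 1.41421 = 0.000

0.000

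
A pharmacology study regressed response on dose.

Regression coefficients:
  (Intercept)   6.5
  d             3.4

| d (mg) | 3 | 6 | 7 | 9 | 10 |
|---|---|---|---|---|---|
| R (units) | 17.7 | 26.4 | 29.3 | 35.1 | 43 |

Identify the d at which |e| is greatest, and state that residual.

d = 10, e = 2.5

d=3: R̂ = 6.5 + 3.4·3 = 16.7; e = 17.7 − 16.7 = 1
d=6: R̂ = 6.5 + 3.4·6 = 26.9; e = 26.4 − 26.9 = -0.5
d=7: R̂ = 6.5 + 3.4·7 = 30.3; e = 29.3 − 30.3 = -1
d=9: R̂ = 6.5 + 3.4·9 = 37.1; e = 35.1 − 37.1 = -2
d=10: R̂ = 6.5 + 3.4·10 = 40.5; e = 43 − 40.5 = 2.5
Largest |e| is 2.5 at d = 10, residual 2.5.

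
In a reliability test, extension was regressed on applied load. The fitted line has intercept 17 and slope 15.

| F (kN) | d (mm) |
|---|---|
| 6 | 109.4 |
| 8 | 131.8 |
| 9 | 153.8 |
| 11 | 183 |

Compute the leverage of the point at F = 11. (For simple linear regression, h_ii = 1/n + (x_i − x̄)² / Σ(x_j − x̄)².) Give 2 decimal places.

h = 0.73

F̄ = (6 + 8 + 9 + 11)/4 = 8.5
Σ(F − F̄)² = 6.25 + 0.25 + 0.25 + 6.25 = 13
h = 1/4 + (2.5)²/13 = 0.25 + 0.480769 = 0.73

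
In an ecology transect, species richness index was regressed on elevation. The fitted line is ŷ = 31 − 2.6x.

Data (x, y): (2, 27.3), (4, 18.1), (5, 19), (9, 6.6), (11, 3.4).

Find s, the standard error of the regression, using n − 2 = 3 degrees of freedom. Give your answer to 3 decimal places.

x=2: ŷ = 31 − 2.6·2 = 25.8; e = 27.3 − 25.8 = 1.5
x=4: ŷ = 31 − 2.6·4 = 20.6; e = 18.1 − 20.6 = -2.5
x=5: ŷ = 31 − 2.6·5 = 18; e = 19 − 18 = 1
x=9: ŷ = 31 − 2.6·9 = 7.6; e = 6.6 − 7.6 = -1
x=11: ŷ = 31 − 2.6·11 = 2.4; e = 3.4 − 2.4 = 1
SSE = 2.25 + 6.25 + 1 + 1 + 1 = 11.5
s = √(11.5/3) = √3.83333 ≈ 1.958

s = 1.958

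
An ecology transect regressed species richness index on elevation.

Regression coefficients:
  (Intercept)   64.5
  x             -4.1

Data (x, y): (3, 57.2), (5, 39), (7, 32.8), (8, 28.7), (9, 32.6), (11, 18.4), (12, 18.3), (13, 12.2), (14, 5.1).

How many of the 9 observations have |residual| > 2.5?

6

x=3: ŷ = 64.5 − 4.1·3 = 52.2; r = 57.2 − 52.2 = 5
x=5: ŷ = 64.5 − 4.1·5 = 44; r = 39 − 44 = -5
x=7: ŷ = 64.5 − 4.1·7 = 35.8; r = 32.8 − 35.8 = -3
x=8: ŷ = 64.5 − 4.1·8 = 31.7; r = 28.7 − 31.7 = -3
x=9: ŷ = 64.5 − 4.1·9 = 27.6; r = 32.6 − 27.6 = 5
x=11: ŷ = 64.5 − 4.1·11 = 19.4; r = 18.4 − 19.4 = -1
x=12: ŷ = 64.5 − 4.1·12 = 15.3; r = 18.3 − 15.3 = 3
x=13: ŷ = 64.5 − 4.1·13 = 11.2; r = 12.2 − 11.2 = 1
x=14: ŷ = 64.5 − 4.1·14 = 7.1; r = 5.1 − 7.1 = -2
|r| > 2.5: x=3 (|r|=5), x=5 (|r|=5), x=7 (|r|=3), x=8 (|r|=3), x=9 (|r|=5), x=12 (|r|=3) → 6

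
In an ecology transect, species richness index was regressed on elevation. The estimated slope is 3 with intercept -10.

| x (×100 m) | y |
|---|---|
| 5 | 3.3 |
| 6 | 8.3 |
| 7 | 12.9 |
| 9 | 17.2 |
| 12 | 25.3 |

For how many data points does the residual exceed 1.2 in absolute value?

2

x=5: ŷ = -10 + 3·5 = 5; r = 3.3 − 5 = -1.7
x=6: ŷ = -10 + 3·6 = 8; r = 8.3 − 8 = 0.3
x=7: ŷ = -10 + 3·7 = 11; r = 12.9 − 11 = 1.9
x=9: ŷ = -10 + 3·9 = 17; r = 17.2 − 17 = 0.2
x=12: ŷ = -10 + 3·12 = 26; r = 25.3 − 26 = -0.7
|r| > 1.2: x=5 (|r|=1.7), x=7 (|r|=1.9) → 2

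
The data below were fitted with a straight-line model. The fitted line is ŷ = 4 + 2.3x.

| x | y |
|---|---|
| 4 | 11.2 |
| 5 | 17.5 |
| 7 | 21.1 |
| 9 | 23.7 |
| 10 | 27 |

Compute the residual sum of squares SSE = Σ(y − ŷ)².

x=4: ŷ = 4 + 2.3·4 = 13.2; r = 11.2 − 13.2 = -2
x=5: ŷ = 4 + 2.3·5 = 15.5; r = 17.5 − 15.5 = 2
x=7: ŷ = 4 + 2.3·7 = 20.1; r = 21.1 − 20.1 = 1
x=9: ŷ = 4 + 2.3·9 = 24.7; r = 23.7 − 24.7 = -1
x=10: ŷ = 4 + 2.3·10 = 27; r = 27 − 27 = 0
SSE = 4 + 4 + 1 + 1 + 0 = 10

SSE = 10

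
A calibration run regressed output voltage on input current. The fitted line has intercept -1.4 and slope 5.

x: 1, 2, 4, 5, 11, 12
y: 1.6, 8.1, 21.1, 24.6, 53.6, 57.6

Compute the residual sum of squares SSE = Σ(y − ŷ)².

SSE = 12.5

x=1: ŷ = -1.4 + 5·1 = 3.6; r = 1.6 − 3.6 = -2
x=2: ŷ = -1.4 + 5·2 = 8.6; r = 8.1 − 8.6 = -0.5
x=4: ŷ = -1.4 + 5·4 = 18.6; r = 21.1 − 18.6 = 2.5
x=5: ŷ = -1.4 + 5·5 = 23.6; r = 24.6 − 23.6 = 1
x=11: ŷ = -1.4 + 5·11 = 53.6; r = 53.6 − 53.6 = 0
x=12: ŷ = -1.4 + 5·12 = 58.6; r = 57.6 − 58.6 = -1
SSE = 4 + 0.25 + 6.25 + 1 + 0 + 1 = 12.5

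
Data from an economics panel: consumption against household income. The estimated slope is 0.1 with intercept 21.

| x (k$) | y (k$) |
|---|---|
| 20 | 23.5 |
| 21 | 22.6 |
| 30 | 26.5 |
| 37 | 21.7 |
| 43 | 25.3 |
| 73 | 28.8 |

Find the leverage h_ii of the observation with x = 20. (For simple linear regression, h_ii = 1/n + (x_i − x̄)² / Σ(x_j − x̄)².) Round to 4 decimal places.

x̄ = (20 + 21 + 30 + 37 + 43 + 73)/6 = 37.3333
Σ(x − x̄)² = 300.444 + 266.778 + 53.7778 + 0.111111 + 32.1111 + 1272.11 = 1925.33
h = 1/6 + (-17.3333)²/1925.33 = 0.166667 + 0.156048 = 0.3227

h = 0.3227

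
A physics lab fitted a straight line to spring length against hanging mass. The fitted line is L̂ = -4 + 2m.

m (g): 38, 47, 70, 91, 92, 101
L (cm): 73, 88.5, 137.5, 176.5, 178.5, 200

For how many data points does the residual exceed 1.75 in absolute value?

m=38: L̂ = -4 + 2·38 = 72; r = 73 − 72 = 1
m=47: L̂ = -4 + 2·47 = 90; r = 88.5 − 90 = -1.5
m=70: L̂ = -4 + 2·70 = 136; r = 137.5 − 136 = 1.5
m=91: L̂ = -4 + 2·91 = 178; r = 176.5 − 178 = -1.5
m=92: L̂ = -4 + 2·92 = 180; r = 178.5 − 180 = -1.5
m=101: L̂ = -4 + 2·101 = 198; r = 200 − 198 = 2
|r| > 1.75: m=101 (|r|=2) → 1

1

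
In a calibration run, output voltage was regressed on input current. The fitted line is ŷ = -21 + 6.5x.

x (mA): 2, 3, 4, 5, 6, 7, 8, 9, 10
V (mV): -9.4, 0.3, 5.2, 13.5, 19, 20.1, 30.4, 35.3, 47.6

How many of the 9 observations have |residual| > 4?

1

x=2: ŷ = -21 + 6.5·2 = -8; r = -9.4 − (-8) = -1.4
x=3: ŷ = -21 + 6.5·3 = -1.5; r = 0.3 − (-1.5) = 1.8
x=4: ŷ = -21 + 6.5·4 = 5; r = 5.2 − 5 = 0.2
x=5: ŷ = -21 + 6.5·5 = 11.5; r = 13.5 − 11.5 = 2
x=6: ŷ = -21 + 6.5·6 = 18; r = 19 − 18 = 1
x=7: ŷ = -21 + 6.5·7 = 24.5; r = 20.1 − 24.5 = -4.4
x=8: ŷ = -21 + 6.5·8 = 31; r = 30.4 − 31 = -0.6
x=9: ŷ = -21 + 6.5·9 = 37.5; r = 35.3 − 37.5 = -2.2
x=10: ŷ = -21 + 6.5·10 = 44; r = 47.6 − 44 = 3.6
|r| > 4: x=7 (|r|=4.4) → 1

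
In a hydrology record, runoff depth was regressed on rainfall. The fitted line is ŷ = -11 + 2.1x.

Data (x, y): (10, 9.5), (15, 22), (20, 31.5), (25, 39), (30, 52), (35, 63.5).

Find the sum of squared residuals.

x=10: ŷ = -11 + 2.1·10 = 10; e = 9.5 − 10 = -0.5
x=15: ŷ = -11 + 2.1·15 = 20.5; e = 22 − 20.5 = 1.5
x=20: ŷ = -11 + 2.1·20 = 31; e = 31.5 − 31 = 0.5
x=25: ŷ = -11 + 2.1·25 = 41.5; e = 39 − 41.5 = -2.5
x=30: ŷ = -11 + 2.1·30 = 52; e = 52 − 52 = 0
x=35: ŷ = -11 + 2.1·35 = 62.5; e = 63.5 − 62.5 = 1
SSE = 0.25 + 2.25 + 0.25 + 6.25 + 0 + 1 = 10

SSE = 10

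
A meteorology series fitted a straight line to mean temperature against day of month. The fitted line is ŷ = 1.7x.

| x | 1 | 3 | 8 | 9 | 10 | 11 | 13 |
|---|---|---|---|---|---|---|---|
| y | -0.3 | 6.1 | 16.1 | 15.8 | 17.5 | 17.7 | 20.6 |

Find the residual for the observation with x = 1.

ŷ = 1.7·1 = 1.7
r = -0.3 − 1.7 = -2

r = -2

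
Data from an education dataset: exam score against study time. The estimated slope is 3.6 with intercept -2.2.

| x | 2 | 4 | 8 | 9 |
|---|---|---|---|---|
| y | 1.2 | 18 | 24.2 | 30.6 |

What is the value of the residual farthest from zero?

x=2: ŷ = -2.2 + 3.6·2 = 5; r = 1.2 − 5 = -3.8
x=4: ŷ = -2.2 + 3.6·4 = 12.2; r = 18 − 12.2 = 5.8
x=8: ŷ = -2.2 + 3.6·8 = 26.6; r = 24.2 − 26.6 = -2.4
x=9: ŷ = -2.2 + 3.6·9 = 30.2; r = 30.6 − 30.2 = 0.4
Largest |r| is 5.8 at x = 4, residual 5.8.

r = 5.8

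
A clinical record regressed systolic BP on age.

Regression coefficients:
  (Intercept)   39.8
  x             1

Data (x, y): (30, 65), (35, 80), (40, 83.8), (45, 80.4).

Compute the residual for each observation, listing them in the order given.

x=30: ŷ = 39.8 + 30 = 69.8; e = 65 − 69.8 = -4.8
x=35: ŷ = 39.8 + 35 = 74.8; e = 80 − 74.8 = 5.2
x=40: ŷ = 39.8 + 40 = 79.8; e = 83.8 − 79.8 = 4
x=45: ŷ = 39.8 + 45 = 84.8; e = 80.4 − 84.8 = -4.4

-4.8, 5.2, 4, -4.4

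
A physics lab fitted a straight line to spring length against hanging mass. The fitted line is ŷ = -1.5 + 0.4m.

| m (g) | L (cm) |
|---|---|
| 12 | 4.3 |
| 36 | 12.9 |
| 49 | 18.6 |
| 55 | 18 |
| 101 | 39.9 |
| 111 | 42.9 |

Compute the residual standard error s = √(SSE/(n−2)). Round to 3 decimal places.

m=12: ŷ = -1.5 + 0.4·12 = 3.3; e = 4.3 − 3.3 = 1
m=36: ŷ = -1.5 + 0.4·36 = 12.9; e = 12.9 − 12.9 = 0
m=49: ŷ = -1.5 + 0.4·49 = 18.1; e = 18.6 − 18.1 = 0.5
m=55: ŷ = -1.5 + 0.4·55 = 20.5; e = 18 − 20.5 = -2.5
m=101: ŷ = -1.5 + 0.4·101 = 38.9; e = 39.9 − 38.9 = 1
m=111: ŷ = -1.5 + 0.4·111 = 42.9; e = 42.9 − 42.9 = 0
SSE = 1 + 0 + 0.25 + 6.25 + 1 + 0 = 8.5
s = √(8.5/4) = √2.125 ≈ 1.458

s = 1.458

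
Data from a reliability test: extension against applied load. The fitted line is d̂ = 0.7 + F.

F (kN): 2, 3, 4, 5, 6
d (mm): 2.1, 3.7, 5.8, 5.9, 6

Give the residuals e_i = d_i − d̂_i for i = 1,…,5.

F=2: d̂ = 0.7 + 2 = 2.7; e = 2.1 − 2.7 = -0.6
F=3: d̂ = 0.7 + 3 = 3.7; e = 3.7 − 3.7 = 0
F=4: d̂ = 0.7 + 4 = 4.7; e = 5.8 − 4.7 = 1.1
F=5: d̂ = 0.7 + 5 = 5.7; e = 5.9 − 5.7 = 0.2
F=6: d̂ = 0.7 + 6 = 6.7; e = 6 − 6.7 = -0.7

-0.6, 0, 1.1, 0.2, -0.7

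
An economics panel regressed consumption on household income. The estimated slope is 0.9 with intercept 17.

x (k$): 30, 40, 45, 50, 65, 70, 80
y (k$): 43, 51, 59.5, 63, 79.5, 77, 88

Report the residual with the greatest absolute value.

x=30: ŷ = 17 + 0.9·30 = 44; r = 43 − 44 = -1
x=40: ŷ = 17 + 0.9·40 = 53; r = 51 − 53 = -2
x=45: ŷ = 17 + 0.9·45 = 57.5; r = 59.5 − 57.5 = 2
x=50: ŷ = 17 + 0.9·50 = 62; r = 63 − 62 = 1
x=65: ŷ = 17 + 0.9·65 = 75.5; r = 79.5 − 75.5 = 4
x=70: ŷ = 17 + 0.9·70 = 80; r = 77 − 80 = -3
x=80: ŷ = 17 + 0.9·80 = 89; r = 88 − 89 = -1
Largest |r| is 4 at x = 65, residual 4.

r = 4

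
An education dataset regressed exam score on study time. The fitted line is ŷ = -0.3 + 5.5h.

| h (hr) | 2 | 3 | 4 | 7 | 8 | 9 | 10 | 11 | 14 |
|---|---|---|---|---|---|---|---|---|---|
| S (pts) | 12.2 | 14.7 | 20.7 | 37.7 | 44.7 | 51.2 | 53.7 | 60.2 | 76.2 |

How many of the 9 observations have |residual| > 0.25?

h=2: ŷ = -0.3 + 5.5·2 = 10.7; r = 12.2 − 10.7 = 1.5
h=3: ŷ = -0.3 + 5.5·3 = 16.2; r = 14.7 − 16.2 = -1.5
h=4: ŷ = -0.3 + 5.5·4 = 21.7; r = 20.7 − 21.7 = -1
h=7: ŷ = -0.3 + 5.5·7 = 38.2; r = 37.7 − 38.2 = -0.5
h=8: ŷ = -0.3 + 5.5·8 = 43.7; r = 44.7 − 43.7 = 1
h=9: ŷ = -0.3 + 5.5·9 = 49.2; r = 51.2 − 49.2 = 2
h=10: ŷ = -0.3 + 5.5·10 = 54.7; r = 53.7 − 54.7 = -1
h=11: ŷ = -0.3 + 5.5·11 = 60.2; r = 60.2 − 60.2 = 0
h=14: ŷ = -0.3 + 5.5·14 = 76.7; r = 76.2 − 76.7 = -0.5
|r| > 0.25: h=2 (|r|=1.5), h=3 (|r|=1.5), h=4 (|r|=1), h=7 (|r|=0.5), h=8 (|r|=1), h=9 (|r|=2), h=10 (|r|=1), h=14 (|r|=0.5) → 8

8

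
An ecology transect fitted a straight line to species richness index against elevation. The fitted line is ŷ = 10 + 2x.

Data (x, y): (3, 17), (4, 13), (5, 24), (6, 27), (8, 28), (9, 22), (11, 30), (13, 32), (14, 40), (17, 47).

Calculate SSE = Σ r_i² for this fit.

SSE = 140

x=3: ŷ = 10 + 2·3 = 16; r = 17 − 16 = 1
x=4: ŷ = 10 + 2·4 = 18; r = 13 − 18 = -5
x=5: ŷ = 10 + 2·5 = 20; r = 24 − 20 = 4
x=6: ŷ = 10 + 2·6 = 22; r = 27 − 22 = 5
x=8: ŷ = 10 + 2·8 = 26; r = 28 − 26 = 2
x=9: ŷ = 10 + 2·9 = 28; r = 22 − 28 = -6
x=11: ŷ = 10 + 2·11 = 32; r = 30 − 32 = -2
x=13: ŷ = 10 + 2·13 = 36; r = 32 − 36 = -4
x=14: ŷ = 10 + 2·14 = 38; r = 40 − 38 = 2
x=17: ŷ = 10 + 2·17 = 44; r = 47 − 44 = 3
SSE = 1 + 25 + 16 + 25 + 4 + 36 + 4 + 16 + 4 + 9 = 140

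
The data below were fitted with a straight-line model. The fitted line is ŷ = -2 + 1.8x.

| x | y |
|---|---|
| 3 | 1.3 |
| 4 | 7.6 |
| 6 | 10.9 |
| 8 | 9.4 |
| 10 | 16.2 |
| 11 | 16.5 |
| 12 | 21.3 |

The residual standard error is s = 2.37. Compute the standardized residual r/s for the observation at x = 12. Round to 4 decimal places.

ŷ = -2 + 1.8·12 = 19.6
r = 21.3 − 19.6 = 1.7
r/s = 1.7 / 2.37 = 0.7173

0.7173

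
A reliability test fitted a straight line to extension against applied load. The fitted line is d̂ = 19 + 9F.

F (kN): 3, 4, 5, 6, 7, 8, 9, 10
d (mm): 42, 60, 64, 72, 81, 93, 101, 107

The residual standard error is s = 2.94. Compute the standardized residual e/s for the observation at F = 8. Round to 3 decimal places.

0.680

d̂ = 19 + 9·8 = 91
e = 93 − 91 = 2
e/s = 2 / 2.94 = 0.680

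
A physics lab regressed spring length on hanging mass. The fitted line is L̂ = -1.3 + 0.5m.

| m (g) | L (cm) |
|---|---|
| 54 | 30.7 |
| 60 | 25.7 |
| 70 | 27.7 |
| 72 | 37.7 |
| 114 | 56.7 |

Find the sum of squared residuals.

m=54: L̂ = -1.3 + 0.5·54 = 25.7; r = 30.7 − 25.7 = 5
m=60: L̂ = -1.3 + 0.5·60 = 28.7; r = 25.7 − 28.7 = -3
m=70: L̂ = -1.3 + 0.5·70 = 33.7; r = 27.7 − 33.7 = -6
m=72: L̂ = -1.3 + 0.5·72 = 34.7; r = 37.7 − 34.7 = 3
m=114: L̂ = -1.3 + 0.5·114 = 55.7; r = 56.7 − 55.7 = 1
SSE = 25 + 9 + 36 + 9 + 1 = 80

SSE = 80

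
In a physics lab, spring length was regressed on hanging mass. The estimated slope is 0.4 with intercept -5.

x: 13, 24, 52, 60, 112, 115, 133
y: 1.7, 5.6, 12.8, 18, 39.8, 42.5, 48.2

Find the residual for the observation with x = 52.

e = -3

ŷ = -5 + 0.4·52 = 15.8
e = 12.8 − 15.8 = -3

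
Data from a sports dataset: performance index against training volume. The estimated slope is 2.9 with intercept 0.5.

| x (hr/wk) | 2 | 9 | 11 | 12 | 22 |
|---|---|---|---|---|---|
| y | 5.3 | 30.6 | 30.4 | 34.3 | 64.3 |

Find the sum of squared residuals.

SSE = 22

x=2: ŷ = 0.5 + 2.9·2 = 6.3; r = 5.3 − 6.3 = -1
x=9: ŷ = 0.5 + 2.9·9 = 26.6; r = 30.6 − 26.6 = 4
x=11: ŷ = 0.5 + 2.9·11 = 32.4; r = 30.4 − 32.4 = -2
x=12: ŷ = 0.5 + 2.9·12 = 35.3; r = 34.3 − 35.3 = -1
x=22: ŷ = 0.5 + 2.9·22 = 64.3; r = 64.3 − 64.3 = 0
SSE = 1 + 16 + 4 + 1 + 0 = 22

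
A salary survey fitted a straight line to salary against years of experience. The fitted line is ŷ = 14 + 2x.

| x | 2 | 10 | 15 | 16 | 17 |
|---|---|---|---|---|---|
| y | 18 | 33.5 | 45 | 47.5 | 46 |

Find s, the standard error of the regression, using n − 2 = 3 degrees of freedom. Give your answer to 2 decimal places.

s = 1.58

x=2: ŷ = 14 + 2·2 = 18; r = 18 − 18 = 0
x=10: ŷ = 14 + 2·10 = 34; r = 33.5 − 34 = -0.5
x=15: ŷ = 14 + 2·15 = 44; r = 45 − 44 = 1
x=16: ŷ = 14 + 2·16 = 46; r = 47.5 − 46 = 1.5
x=17: ŷ = 14 + 2·17 = 48; r = 46 − 48 = -2
SSE = 0 + 0.25 + 1 + 2.25 + 4 = 7.5
s = √(7.5/3) = √2.5 ≈ 1.58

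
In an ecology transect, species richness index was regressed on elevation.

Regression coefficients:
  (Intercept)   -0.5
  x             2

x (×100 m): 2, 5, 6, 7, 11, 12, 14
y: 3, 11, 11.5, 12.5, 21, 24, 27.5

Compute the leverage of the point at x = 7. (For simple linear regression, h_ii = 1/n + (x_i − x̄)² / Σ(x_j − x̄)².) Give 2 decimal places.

x̄ = (2 + 5 + 6 + 7 + 11 + 12 + 14)/7 = 8.14286
Σ(x − x̄)² = 37.7347 + 9.87755 + 4.59184 + 1.30612 + 8.16327 + 14.8776 + 34.3061 = 110.857
h = 1/7 + (-1.14286)²/110.857 = 0.142857 + 0.011782 = 0.15

h = 0.15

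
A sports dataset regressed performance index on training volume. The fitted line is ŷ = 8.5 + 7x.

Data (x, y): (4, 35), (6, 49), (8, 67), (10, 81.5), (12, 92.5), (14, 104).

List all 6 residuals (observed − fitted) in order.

x=4: ŷ = 8.5 + 7·4 = 36.5; e = 35 − 36.5 = -1.5
x=6: ŷ = 8.5 + 7·6 = 50.5; e = 49 − 50.5 = -1.5
x=8: ŷ = 8.5 + 7·8 = 64.5; e = 67 − 64.5 = 2.5
x=10: ŷ = 8.5 + 7·10 = 78.5; e = 81.5 − 78.5 = 3
x=12: ŷ = 8.5 + 7·12 = 92.5; e = 92.5 − 92.5 = 0
x=14: ŷ = 8.5 + 7·14 = 106.5; e = 104 − 106.5 = -2.5

-1.5, -1.5, 2.5, 3, 0, -2.5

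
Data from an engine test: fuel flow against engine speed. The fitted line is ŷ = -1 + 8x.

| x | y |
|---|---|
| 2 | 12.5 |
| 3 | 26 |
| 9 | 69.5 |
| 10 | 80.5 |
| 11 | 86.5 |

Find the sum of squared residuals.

SSE = 20

x=2: ŷ = -1 + 8·2 = 15; e = 12.5 − 15 = -2.5
x=3: ŷ = -1 + 8·3 = 23; e = 26 − 23 = 3
x=9: ŷ = -1 + 8·9 = 71; e = 69.5 − 71 = -1.5
x=10: ŷ = -1 + 8·10 = 79; e = 80.5 − 79 = 1.5
x=11: ŷ = -1 + 8·11 = 87; e = 86.5 − 87 = -0.5
SSE = 6.25 + 9 + 2.25 + 2.25 + 0.25 = 20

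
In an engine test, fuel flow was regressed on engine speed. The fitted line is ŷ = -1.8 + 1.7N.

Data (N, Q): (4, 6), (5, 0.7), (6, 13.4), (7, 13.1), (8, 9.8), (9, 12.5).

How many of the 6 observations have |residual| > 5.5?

N=4: ŷ = -1.8 + 1.7·4 = 5; r = 6 − 5 = 1
N=5: ŷ = -1.8 + 1.7·5 = 6.7; r = 0.7 − 6.7 = -6
N=6: ŷ = -1.8 + 1.7·6 = 8.4; r = 13.4 − 8.4 = 5
N=7: ŷ = -1.8 + 1.7·7 = 10.1; r = 13.1 − 10.1 = 3
N=8: ŷ = -1.8 + 1.7·8 = 11.8; r = 9.8 − 11.8 = -2
N=9: ŷ = -1.8 + 1.7·9 = 13.5; r = 12.5 − 13.5 = -1
|r| > 5.5: N=5 (|r|=6) → 1

1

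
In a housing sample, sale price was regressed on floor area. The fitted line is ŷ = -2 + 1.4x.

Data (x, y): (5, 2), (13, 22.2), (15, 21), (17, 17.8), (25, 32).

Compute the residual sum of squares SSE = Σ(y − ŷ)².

x=5: ŷ = -2 + 1.4·5 = 5; r = 2 − 5 = -3
x=13: ŷ = -2 + 1.4·13 = 16.2; r = 22.2 − 16.2 = 6
x=15: ŷ = -2 + 1.4·15 = 19; r = 21 − 19 = 2
x=17: ŷ = -2 + 1.4·17 = 21.8; r = 17.8 − 21.8 = -4
x=25: ŷ = -2 + 1.4·25 = 33; r = 32 − 33 = -1
SSE = 9 + 36 + 4 + 16 + 1 = 66

SSE = 66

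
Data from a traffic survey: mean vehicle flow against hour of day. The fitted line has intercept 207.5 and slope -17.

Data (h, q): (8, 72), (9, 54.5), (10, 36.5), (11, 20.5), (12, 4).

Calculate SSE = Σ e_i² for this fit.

SSE = 1.5

h=8: q̂ = 207.5 − 17·8 = 71.5; e = 72 − 71.5 = 0.5
h=9: q̂ = 207.5 − 17·9 = 54.5; e = 54.5 − 54.5 = 0
h=10: q̂ = 207.5 − 17·10 = 37.5; e = 36.5 − 37.5 = -1
h=11: q̂ = 207.5 − 17·11 = 20.5; e = 20.5 − 20.5 = 0
h=12: q̂ = 207.5 − 17·12 = 3.5; e = 4 − 3.5 = 0.5
SSE = 0.25 + 0 + 1 + 0 + 0.25 = 1.5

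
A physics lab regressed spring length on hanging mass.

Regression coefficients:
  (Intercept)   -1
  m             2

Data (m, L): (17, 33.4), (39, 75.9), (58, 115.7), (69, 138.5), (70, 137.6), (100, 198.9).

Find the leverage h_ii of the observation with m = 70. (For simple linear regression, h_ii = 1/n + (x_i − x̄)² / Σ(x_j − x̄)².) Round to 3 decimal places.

h = 0.197

m̄ = (17 + 39 + 58 + 69 + 70 + 100)/6 = 58.8333
Σ(m − m̄)² = 1750.03 + 393.361 + 0.694444 + 103.361 + 124.694 + 1694.69 = 4066.83
h = 1/6 + (11.1667)²/4066.83 = 0.166667 + 0.0306613 = 0.197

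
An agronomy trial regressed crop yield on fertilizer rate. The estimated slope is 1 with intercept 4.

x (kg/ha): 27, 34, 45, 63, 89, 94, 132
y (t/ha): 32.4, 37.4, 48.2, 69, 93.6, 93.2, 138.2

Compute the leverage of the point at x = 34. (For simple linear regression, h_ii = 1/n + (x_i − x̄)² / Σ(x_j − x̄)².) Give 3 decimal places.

x̄ = (27 + 34 + 45 + 63 + 89 + 94 + 132)/7 = 69.1429
Σ(x − x̄)² = 1776.02 + 1235.02 + 582.878 + 37.7347 + 394.306 + 617.878 + 3951.02 = 8594.86
h = 1/7 + (-35.1429)²/8594.86 = 0.142857 + 0.143693 = 0.287

h = 0.287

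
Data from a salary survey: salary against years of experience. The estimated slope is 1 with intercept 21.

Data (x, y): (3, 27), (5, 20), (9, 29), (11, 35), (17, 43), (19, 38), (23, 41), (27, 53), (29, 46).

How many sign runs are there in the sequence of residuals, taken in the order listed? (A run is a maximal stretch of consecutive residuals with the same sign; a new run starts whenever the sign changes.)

x=3: ŷ = 21 + 3 = 24; r = 27 − 24 = 3
x=5: ŷ = 21 + 5 = 26; r = 20 − 26 = -6
x=9: ŷ = 21 + 9 = 30; r = 29 − 30 = -1
x=11: ŷ = 21 + 11 = 32; r = 35 − 32 = 3
x=17: ŷ = 21 + 17 = 38; r = 43 − 38 = 5
x=19: ŷ = 21 + 19 = 40; r = 38 − 40 = -2
x=23: ŷ = 21 + 23 = 44; r = 41 − 44 = -3
x=27: ŷ = 21 + 27 = 48; r = 53 − 48 = 5
x=29: ŷ = 21 + 29 = 50; r = 46 − 50 = -4
Signs: + − − + + − − + −
Runs: +×1, −×2, +×2, −×2, +×1, −×1 → 6

6 runs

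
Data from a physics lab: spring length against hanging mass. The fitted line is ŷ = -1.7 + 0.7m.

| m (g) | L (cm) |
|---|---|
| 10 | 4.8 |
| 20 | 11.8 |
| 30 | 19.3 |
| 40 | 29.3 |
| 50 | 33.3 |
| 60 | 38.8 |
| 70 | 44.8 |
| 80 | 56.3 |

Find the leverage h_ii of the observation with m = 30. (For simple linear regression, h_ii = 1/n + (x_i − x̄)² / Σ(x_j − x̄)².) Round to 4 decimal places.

h = 0.1786

m̄ = (10 + 20 + 30 + 40 + 50 + 60 + 70 + 80)/8 = 45
Σ(m − m̄)² = 1225 + 625 + 225 + 25 + 25 + 225 + 625 + 1225 = 4200
h = 1/8 + (-15)²/4200 = 0.125 + 0.0535714 = 0.1786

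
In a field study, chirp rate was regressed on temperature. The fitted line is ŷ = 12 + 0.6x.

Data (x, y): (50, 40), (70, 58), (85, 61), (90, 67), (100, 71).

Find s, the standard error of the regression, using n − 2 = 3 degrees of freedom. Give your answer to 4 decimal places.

s = 2.9439

x=50: ŷ = 12 + 0.6·50 = 42; r = 40 − 42 = -2
x=70: ŷ = 12 + 0.6·70 = 54; r = 58 − 54 = 4
x=85: ŷ = 12 + 0.6·85 = 63; r = 61 − 63 = -2
x=90: ŷ = 12 + 0.6·90 = 66; r = 67 − 66 = 1
x=100: ŷ = 12 + 0.6·100 = 72; r = 71 − 72 = -1
SSE = 4 + 16 + 4 + 1 + 1 = 26
s = √(26/3) = √8.66667 ≈ 2.9439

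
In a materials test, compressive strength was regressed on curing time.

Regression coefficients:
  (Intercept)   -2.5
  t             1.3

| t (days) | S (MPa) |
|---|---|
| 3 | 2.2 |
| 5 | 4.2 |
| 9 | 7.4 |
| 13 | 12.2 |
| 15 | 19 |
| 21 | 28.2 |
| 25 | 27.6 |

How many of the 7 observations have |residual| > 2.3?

2

t=3: ŷ = -2.5 + 1.3·3 = 1.4; e = 2.2 − 1.4 = 0.8
t=5: ŷ = -2.5 + 1.3·5 = 4; e = 4.2 − 4 = 0.2
t=9: ŷ = -2.5 + 1.3·9 = 9.2; e = 7.4 − 9.2 = -1.8
t=13: ŷ = -2.5 + 1.3·13 = 14.4; e = 12.2 − 14.4 = -2.2
t=15: ŷ = -2.5 + 1.3·15 = 17; e = 19 − 17 = 2
t=21: ŷ = -2.5 + 1.3·21 = 24.8; e = 28.2 − 24.8 = 3.4
t=25: ŷ = -2.5 + 1.3·25 = 30; e = 27.6 − 30 = -2.4
|e| > 2.3: t=21 (|e|=3.4), t=25 (|e|=2.4) → 2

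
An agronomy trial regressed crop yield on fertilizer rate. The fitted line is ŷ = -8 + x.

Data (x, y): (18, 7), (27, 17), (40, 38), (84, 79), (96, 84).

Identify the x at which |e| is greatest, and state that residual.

x=18: ŷ = -8 + 18 = 10; e = 7 − 10 = -3
x=27: ŷ = -8 + 27 = 19; e = 17 − 19 = -2
x=40: ŷ = -8 + 40 = 32; e = 38 − 32 = 6
x=84: ŷ = -8 + 84 = 76; e = 79 − 76 = 3
x=96: ŷ = -8 + 96 = 88; e = 84 − 88 = -4
Largest |e| is 6 at x = 40, residual 6.

x = 40, e = 6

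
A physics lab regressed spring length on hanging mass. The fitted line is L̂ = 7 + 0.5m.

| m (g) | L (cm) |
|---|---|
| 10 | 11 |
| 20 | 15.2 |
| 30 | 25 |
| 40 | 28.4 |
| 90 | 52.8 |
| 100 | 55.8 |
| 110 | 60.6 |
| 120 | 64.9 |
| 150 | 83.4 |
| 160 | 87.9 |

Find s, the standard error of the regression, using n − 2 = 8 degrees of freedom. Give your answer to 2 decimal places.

m=10: L̂ = 7 + 0.5·10 = 12; r = 11 − 12 = -1
m=20: L̂ = 7 + 0.5·20 = 17; r = 15.2 − 17 = -1.8
m=30: L̂ = 7 + 0.5·30 = 22; r = 25 − 22 = 3
m=40: L̂ = 7 + 0.5·40 = 27; r = 28.4 − 27 = 1.4
m=90: L̂ = 7 + 0.5·90 = 52; r = 52.8 − 52 = 0.8
m=100: L̂ = 7 + 0.5·100 = 57; r = 55.8 − 57 = -1.2
m=110: L̂ = 7 + 0.5·110 = 62; r = 60.6 − 62 = -1.4
m=120: L̂ = 7 + 0.5·120 = 67; r = 64.9 − 67 = -2.1
m=150: L̂ = 7 + 0.5·150 = 82; r = 83.4 − 82 = 1.4
m=160: L̂ = 7 + 0.5·160 = 87; r = 87.9 − 87 = 0.9
SSE = 1 + 3.24 + 9 + 1.96 + 0.64 + 1.44 + 1.96 + 4.41 + 1.96 + 0.81 = 26.42
s = √(26.42/8) = √3.3025 ≈ 1.82

s = 1.82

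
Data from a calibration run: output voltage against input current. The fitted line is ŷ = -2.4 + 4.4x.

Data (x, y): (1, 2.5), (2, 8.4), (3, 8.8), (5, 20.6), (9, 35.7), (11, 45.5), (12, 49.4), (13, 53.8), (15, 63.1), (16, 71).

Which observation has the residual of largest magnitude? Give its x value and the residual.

x=1: ŷ = -2.4 + 4.4·1 = 2; r = 2.5 − 2 = 0.5
x=2: ŷ = -2.4 + 4.4·2 = 6.4; r = 8.4 − 6.4 = 2
x=3: ŷ = -2.4 + 4.4·3 = 10.8; r = 8.8 − 10.8 = -2
x=5: ŷ = -2.4 + 4.4·5 = 19.6; r = 20.6 − 19.6 = 1
x=9: ŷ = -2.4 + 4.4·9 = 37.2; r = 35.7 − 37.2 = -1.5
x=11: ŷ = -2.4 + 4.4·11 = 46; r = 45.5 − 46 = -0.5
x=12: ŷ = -2.4 + 4.4·12 = 50.4; r = 49.4 − 50.4 = -1
x=13: ŷ = -2.4 + 4.4·13 = 54.8; r = 53.8 − 54.8 = -1
x=15: ŷ = -2.4 + 4.4·15 = 63.6; r = 63.1 − 63.6 = -0.5
x=16: ŷ = -2.4 + 4.4·16 = 68; r = 71 − 68 = 3
Largest |r| is 3 at x = 16, residual 3.

x = 16, r = 3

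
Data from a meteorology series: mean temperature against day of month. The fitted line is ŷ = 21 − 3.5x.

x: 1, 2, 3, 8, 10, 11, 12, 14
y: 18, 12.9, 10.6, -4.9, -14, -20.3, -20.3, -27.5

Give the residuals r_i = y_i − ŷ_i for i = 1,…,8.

0.5, -1.1, 0.1, 2.1, 0, -2.8, 0.7, 0.5

x=1: ŷ = 21 − 3.5·1 = 17.5; r = 18 − 17.5 = 0.5
x=2: ŷ = 21 − 3.5·2 = 14; r = 12.9 − 14 = -1.1
x=3: ŷ = 21 − 3.5·3 = 10.5; r = 10.6 − 10.5 = 0.1
x=8: ŷ = 21 − 3.5·8 = -7; r = -4.9 − (-7) = 2.1
x=10: ŷ = 21 − 3.5·10 = -14; r = -14 − (-14) = 0
x=11: ŷ = 21 − 3.5·11 = -17.5; r = -20.3 − (-17.5) = -2.8
x=12: ŷ = 21 − 3.5·12 = -21; r = -20.3 − (-21) = 0.7
x=14: ŷ = 21 − 3.5·14 = -28; r = -27.5 − (-28) = 0.5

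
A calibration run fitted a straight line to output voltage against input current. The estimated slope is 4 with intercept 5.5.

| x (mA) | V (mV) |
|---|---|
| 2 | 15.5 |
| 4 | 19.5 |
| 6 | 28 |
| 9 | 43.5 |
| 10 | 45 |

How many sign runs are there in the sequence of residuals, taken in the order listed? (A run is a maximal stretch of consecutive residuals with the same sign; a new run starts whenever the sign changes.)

4 runs

x=2: ŷ = 5.5 + 4·2 = 13.5; r = 15.5 − 13.5 = 2
x=4: ŷ = 5.5 + 4·4 = 21.5; r = 19.5 − 21.5 = -2
x=6: ŷ = 5.5 + 4·6 = 29.5; r = 28 − 29.5 = -1.5
x=9: ŷ = 5.5 + 4·9 = 41.5; r = 43.5 − 41.5 = 2
x=10: ŷ = 5.5 + 4·10 = 45.5; r = 45 − 45.5 = -0.5
Signs: + − − + −
Runs: +×1, −×2, +×1, −×1 → 4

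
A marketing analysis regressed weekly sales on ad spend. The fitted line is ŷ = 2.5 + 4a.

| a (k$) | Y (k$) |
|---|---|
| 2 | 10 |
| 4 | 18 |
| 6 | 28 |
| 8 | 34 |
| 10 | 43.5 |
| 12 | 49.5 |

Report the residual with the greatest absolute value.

r = 1.5

a=2: ŷ = 2.5 + 4·2 = 10.5; r = 10 − 10.5 = -0.5
a=4: ŷ = 2.5 + 4·4 = 18.5; r = 18 − 18.5 = -0.5
a=6: ŷ = 2.5 + 4·6 = 26.5; r = 28 − 26.5 = 1.5
a=8: ŷ = 2.5 + 4·8 = 34.5; r = 34 − 34.5 = -0.5
a=10: ŷ = 2.5 + 4·10 = 42.5; r = 43.5 − 42.5 = 1
a=12: ŷ = 2.5 + 4·12 = 50.5; r = 49.5 − 50.5 = -1
Largest |r| is 1.5 at a = 6, residual 1.5.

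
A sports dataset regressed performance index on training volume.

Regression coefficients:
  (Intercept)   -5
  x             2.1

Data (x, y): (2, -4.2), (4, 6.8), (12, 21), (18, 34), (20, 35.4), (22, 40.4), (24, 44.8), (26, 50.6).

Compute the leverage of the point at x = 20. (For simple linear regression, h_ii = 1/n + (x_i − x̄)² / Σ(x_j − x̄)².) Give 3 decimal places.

h = 0.153

x̄ = (2 + 4 + 12 + 18 + 20 + 22 + 24 + 26)/8 = 16
Σ(x − x̄)² = 196 + 144 + 16 + 4 + 16 + 36 + 64 + 100 = 576
h = 1/8 + (4)²/576 = 0.125 + 0.0277778 = 0.153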